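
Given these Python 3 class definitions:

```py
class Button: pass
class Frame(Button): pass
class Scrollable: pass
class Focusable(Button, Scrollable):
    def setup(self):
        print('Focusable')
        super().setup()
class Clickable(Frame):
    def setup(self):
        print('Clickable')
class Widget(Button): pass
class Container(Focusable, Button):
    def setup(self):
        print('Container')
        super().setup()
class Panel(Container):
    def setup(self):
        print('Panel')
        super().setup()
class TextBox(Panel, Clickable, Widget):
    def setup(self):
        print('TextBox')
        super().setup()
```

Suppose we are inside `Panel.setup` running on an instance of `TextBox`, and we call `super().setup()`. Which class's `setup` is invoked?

Container

L[TextBox] = TextBox + merge(L[Panel], L[Clickable], L[Widget], [Panel Clickable Widget])
  take Panel:  [Panel Container Focusable Button Scrollable object] + [Clickable Frame Button object] + [Widget Button object] + [Panel Clickable Widget]
  take Container:  [Container Focusable Button Scrollable object] + [Clickable Frame Button object] + [Widget Button object] + [Clickable Widget]
  take Focusable:  [Focusable Button Scrollable object] + [Clickable Frame Button object] + [Widget Button object] + [Clickable Widget]
  take Clickable:  [Button Scrollable object] + [Clickable Frame Button object] + [Widget Button object] + [Clickable Widget]
  take Frame:  [Button Scrollable object] + [Frame Button object] + [Widget Button object] + [Widget]
  take Widget:  [Button Scrollable object] + [Button object] + [Widget Button object] + [Widget]
  take Button:  [Button Scrollable object] + [Button object] + [Button object]
  take Scrollable:  [Scrollable object] + [object] + [object]
  take object:  [object] + [object] + [object]
MRO: TextBox Panel Container Focusable Clickable Frame Widget Button Scrollable object
super() in Panel.setup on a TextBox instance goes to the class after Panel in TextBox's MRO: Container.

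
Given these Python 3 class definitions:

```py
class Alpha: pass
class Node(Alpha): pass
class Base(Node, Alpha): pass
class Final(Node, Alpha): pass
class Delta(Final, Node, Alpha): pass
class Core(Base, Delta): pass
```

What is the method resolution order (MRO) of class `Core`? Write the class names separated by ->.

L[Core] = Core + merge(L[Base], L[Delta], [Base Delta])
  take Base:  [Base Node Alpha object] + [Delta Final Node Alpha object] + [Base Delta]
  take Delta:  [Node Alpha object] + [Delta Final Node Alpha object] + [Delta]
  take Final:  [Node Alpha object] + [Final Node Alpha object]
  take Node:  [Node Alpha object] + [Node Alpha object]
  take Alpha:  [Alpha object] + [Alpha object]
  take object:  [object] + [object]

Core -> Base -> Delta -> Final -> Node -> Alpha -> object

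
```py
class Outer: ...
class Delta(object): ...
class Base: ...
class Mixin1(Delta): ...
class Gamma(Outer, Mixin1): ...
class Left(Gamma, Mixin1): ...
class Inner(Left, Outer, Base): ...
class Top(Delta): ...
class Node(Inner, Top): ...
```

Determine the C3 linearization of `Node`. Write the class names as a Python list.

[Node, Inner, Left, Gamma, Outer, Mixin1, Top, Delta, Base, object]

L[Node] = Node + merge(L[Inner], L[Top], [Inner Top])
  take Inner:  [Inner Left Gamma Outer Mixin1 Delta Base object] + [Top Delta object] + [Inner Top]
  take Left:  [Left Gamma Outer Mixin1 Delta Base object] + [Top Delta object] + [Top]
  take Gamma:  [Gamma Outer Mixin1 Delta Base object] + [Top Delta object] + [Top]
  take Outer:  [Outer Mixin1 Delta Base object] + [Top Delta object] + [Top]
  take Mixin1:  [Mixin1 Delta Base object] + [Top Delta object] + [Top]
  take Top:  [Delta Base object] + [Top Delta object] + [Top]
  take Delta:  [Delta Base object] + [Delta object]
  take Base:  [Base object] + [object]
  take object:  [object] + [object]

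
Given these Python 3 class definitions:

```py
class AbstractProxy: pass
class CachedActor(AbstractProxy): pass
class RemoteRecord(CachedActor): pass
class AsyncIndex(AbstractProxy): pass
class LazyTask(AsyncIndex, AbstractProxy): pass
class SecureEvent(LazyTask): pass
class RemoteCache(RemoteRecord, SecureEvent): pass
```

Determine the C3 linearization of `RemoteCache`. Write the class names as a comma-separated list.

RemoteCache, RemoteRecord, CachedActor, SecureEvent, LazyTask, AsyncIndex, AbstractProxy, object

L[RemoteCache] = RemoteCache + merge(L[RemoteRecord], L[SecureEvent], [RemoteRecord SecureEvent])
  take RemoteRecord:  [RemoteRecord CachedActor AbstractProxy object] + [SecureEvent LazyTask AsyncIndex AbstractProxy object] + [RemoteRecord SecureEvent]
  take CachedActor:  [CachedActor AbstractProxy object] + [SecureEvent LazyTask AsyncIndex AbstractProxy object] + [SecureEvent]
  take SecureEvent:  [AbstractProxy object] + [SecureEvent LazyTask AsyncIndex AbstractProxy object] + [SecureEvent]
  take LazyTask:  [AbstractProxy object] + [LazyTask AsyncIndex AbstractProxy object]
  take AsyncIndex:  [AbstractProxy object] + [AsyncIndex AbstractProxy object]
  take AbstractProxy:  [AbstractProxy object] + [AbstractProxy object]
  take object:  [object] + [object]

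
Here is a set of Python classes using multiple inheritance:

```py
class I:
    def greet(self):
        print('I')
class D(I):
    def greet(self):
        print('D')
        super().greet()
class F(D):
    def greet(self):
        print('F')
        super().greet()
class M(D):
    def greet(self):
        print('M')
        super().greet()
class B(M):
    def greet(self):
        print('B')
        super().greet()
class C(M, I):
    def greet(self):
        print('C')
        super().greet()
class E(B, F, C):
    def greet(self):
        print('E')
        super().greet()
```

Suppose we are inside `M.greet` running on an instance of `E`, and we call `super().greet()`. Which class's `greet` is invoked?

L[E] = E + merge(L[B], L[F], L[C], [B F C])
  take B:  [B M D I object] + [F D I object] + [C M D I object] + [B F C]
  take F:  [M D I object] + [F D I object] + [C M D I object] + [F C]
  take C:  [M D I object] + [D I object] + [C M D I object] + [C]
  take M:  [M D I object] + [D I object] + [M D I object]
  take D:  [D I object] + [D I object] + [D I object]
  take I:  [I object] + [I object] + [I object]
  take object:  [object] + [object] + [object]
MRO: E B F C M D I object
super() in M.greet on a E instance goes to the class after M in E's MRO: D.

D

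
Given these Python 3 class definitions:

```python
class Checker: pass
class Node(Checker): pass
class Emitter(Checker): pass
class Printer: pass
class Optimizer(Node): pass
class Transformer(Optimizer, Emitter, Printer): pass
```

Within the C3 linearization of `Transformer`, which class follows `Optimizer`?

Node

L[Transformer] = Transformer + merge(L[Optimizer], L[Emitter], L[Printer], [Optimizer Emitter Printer])
  take Optimizer:  [Optimizer Node Checker object] + [Emitter Checker object] + [Printer object] + [Optimizer Emitter Printer]
  take Node:  [Node Checker object] + [Emitter Checker object] + [Printer object] + [Emitter Printer]
  take Emitter:  [Checker object] + [Emitter Checker object] + [Printer object] + [Emitter Printer]
  take Checker:  [Checker object] + [Checker object] + [Printer object] + [Printer]
  take Printer:  [object] + [object] + [Printer object] + [Printer]
  take object:  [object] + [object] + [object]
MRO: Transformer Optimizer Node Emitter Checker Printer object
Optimizer is at position 1; next is Node.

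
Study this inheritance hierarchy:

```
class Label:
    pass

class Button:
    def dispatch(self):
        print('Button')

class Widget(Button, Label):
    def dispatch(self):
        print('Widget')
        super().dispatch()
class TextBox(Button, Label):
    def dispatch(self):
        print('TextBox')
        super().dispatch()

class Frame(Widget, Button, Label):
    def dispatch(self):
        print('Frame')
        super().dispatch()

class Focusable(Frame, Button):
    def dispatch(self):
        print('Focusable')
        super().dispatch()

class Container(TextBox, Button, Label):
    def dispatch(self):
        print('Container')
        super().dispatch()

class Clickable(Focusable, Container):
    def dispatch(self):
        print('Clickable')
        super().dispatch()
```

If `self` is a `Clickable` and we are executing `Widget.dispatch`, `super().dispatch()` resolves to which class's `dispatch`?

Container

L[Clickable] = Clickable + merge(L[Focusable], L[Container], [Focusable Container])
  take Focusable:  [Focusable Frame Widget Button Label object] + [Container TextBox Button Label object] + [Focusable Container]
  take Frame:  [Frame Widget Button Label object] + [Container TextBox Button Label object] + [Container]
  take Widget:  [Widget Button Label object] + [Container TextBox Button Label object] + [Container]
  take Container:  [Button Label object] + [Container TextBox Button Label object] + [Container]
  take TextBox:  [Button Label object] + [TextBox Button Label object]
  take Button:  [Button Label object] + [Button Label object]
  take Label:  [Label object] + [Label object]
  take object:  [object] + [object]
MRO: Clickable Focusable Frame Widget Container TextBox Button Label object
super() in Widget.dispatch on a Clickable instance goes to the class after Widget in Clickable's MRO: Container.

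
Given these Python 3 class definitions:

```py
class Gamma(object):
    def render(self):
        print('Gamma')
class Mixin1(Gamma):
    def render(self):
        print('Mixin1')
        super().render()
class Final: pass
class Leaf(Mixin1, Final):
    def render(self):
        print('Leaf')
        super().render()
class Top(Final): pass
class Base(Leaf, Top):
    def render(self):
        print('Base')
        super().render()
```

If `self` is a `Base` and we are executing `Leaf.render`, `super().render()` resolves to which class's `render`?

L[Base] = Base + merge(L[Leaf], L[Top], [Leaf Top])
  take Leaf:  [Leaf Mixin1 Gamma Final object] + [Top Final object] + [Leaf Top]
  take Mixin1:  [Mixin1 Gamma Final object] + [Top Final object] + [Top]
  take Gamma:  [Gamma Final object] + [Top Final object] + [Top]
  take Top:  [Final object] + [Top Final object] + [Top]
  take Final:  [Final object] + [Final object]
  take object:  [object] + [object]
MRO: Base Leaf Mixin1 Gamma Top Final object
super() in Leaf.render on a Base instance goes to the class after Leaf in Base's MRO: Mixin1.

Mixin1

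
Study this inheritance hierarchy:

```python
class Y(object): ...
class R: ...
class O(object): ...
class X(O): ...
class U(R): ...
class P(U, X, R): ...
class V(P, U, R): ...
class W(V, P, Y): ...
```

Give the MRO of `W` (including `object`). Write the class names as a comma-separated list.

W, V, P, U, X, R, O, Y, object

L[W] = W + merge(L[V], L[P], L[Y], [V P Y])
  take V:  [V P U X R O object] + [P U X R O object] + [Y object] + [V P Y]
  take P:  [P U X R O object] + [P U X R O object] + [Y object] + [P Y]
  take U:  [U X R O object] + [U X R O object] + [Y object] + [Y]
  take X:  [X R O object] + [X R O object] + [Y object] + [Y]
  take R:  [R O object] + [R O object] + [Y object] + [Y]
  take O:  [O object] + [O object] + [Y object] + [Y]
  take Y:  [object] + [object] + [Y object] + [Y]
  take object:  [object] + [object] + [object]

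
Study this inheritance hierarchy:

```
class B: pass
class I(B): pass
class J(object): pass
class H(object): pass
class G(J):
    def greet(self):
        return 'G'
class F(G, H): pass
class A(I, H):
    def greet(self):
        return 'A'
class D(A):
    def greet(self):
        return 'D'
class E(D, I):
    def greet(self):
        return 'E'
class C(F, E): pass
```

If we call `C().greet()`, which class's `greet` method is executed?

G

L[C] = C + merge(L[F], L[E], [F E])
  take F:  [F G J H object] + [E D A I B H object] + [F E]
  take G:  [G J H object] + [E D A I B H object] + [E]
  take J:  [J H object] + [E D A I B H object] + [E]
  take E:  [H object] + [E D A I B H object] + [E]
  take D:  [H object] + [D A I B H object]
  take A:  [H object] + [A I B H object]
  take I:  [H object] + [I B H object]
  take B:  [H object] + [B H object]
  take H:  [H object] + [H object]
  take object:  [object] + [object]
MRO: C F G J E D A I B H object
greet is defined in: A, D, E, G. First along the MRO is G.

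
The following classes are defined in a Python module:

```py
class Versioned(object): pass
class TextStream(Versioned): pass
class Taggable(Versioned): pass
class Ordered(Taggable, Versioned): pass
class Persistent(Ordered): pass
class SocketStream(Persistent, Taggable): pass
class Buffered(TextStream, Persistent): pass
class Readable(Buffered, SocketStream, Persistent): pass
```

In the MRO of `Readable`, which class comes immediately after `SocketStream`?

L[Readable] = Readable + merge(L[Buffered], L[SocketStream], L[Persistent], [Buffered SocketStream Persistent])
  take Buffered:  [Buffered TextStream Persistent Ordered Taggable Versioned object] + [SocketStream Persistent Ordered Taggable Versioned object] + [Persistent Ordered Taggable Versioned object] + [Buffered SocketStream Persistent]
  take TextStream:  [TextStream Persistent Ordered Taggable Versioned object] + [SocketStream Persistent Ordered Taggable Versioned object] + [Persistent Ordered Taggable Versioned object] + [SocketStream Persistent]
  take SocketStream:  [Persistent Ordered Taggable Versioned object] + [SocketStream Persistent Ordered Taggable Versioned object] + [Persistent Ordered Taggable Versioned object] + [SocketStream Persistent]
  take Persistent:  [Persistent Ordered Taggable Versioned object] + [Persistent Ordered Taggable Versioned object] + [Persistent Ordered Taggable Versioned object] + [Persistent]
  take Ordered:  [Ordered Taggable Versioned object] + [Ordered Taggable Versioned object] + [Ordered Taggable Versioned object]
  take Taggable:  [Taggable Versioned object] + [Taggable Versioned object] + [Taggable Versioned object]
  take Versioned:  [Versioned object] + [Versioned object] + [Versioned object]
  take object:  [object] + [object] + [object]
MRO: Readable Buffered TextStream SocketStream Persistent Ordered Taggable Versioned object
SocketStream is at position 3; next is Persistent.

Persistent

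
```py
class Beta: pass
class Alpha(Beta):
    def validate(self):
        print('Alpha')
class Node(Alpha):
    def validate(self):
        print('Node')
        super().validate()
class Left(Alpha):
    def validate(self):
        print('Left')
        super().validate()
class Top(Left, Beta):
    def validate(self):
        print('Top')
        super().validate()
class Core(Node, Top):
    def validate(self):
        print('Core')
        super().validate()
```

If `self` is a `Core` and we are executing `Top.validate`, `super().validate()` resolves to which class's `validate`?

Left

L[Core] = Core + merge(L[Node], L[Top], [Node Top])
  take Node:  [Node Alpha Beta object] + [Top Left Alpha Beta object] + [Node Top]
  take Top:  [Alpha Beta object] + [Top Left Alpha Beta object] + [Top]
  take Left:  [Alpha Beta object] + [Left Alpha Beta object]
  take Alpha:  [Alpha Beta object] + [Alpha Beta object]
  take Beta:  [Beta object] + [Beta object]
  take object:  [object] + [object]
MRO: Core Node Top Left Alpha Beta object
super() in Top.validate on a Core instance goes to the class after Top in Core's MRO: Left.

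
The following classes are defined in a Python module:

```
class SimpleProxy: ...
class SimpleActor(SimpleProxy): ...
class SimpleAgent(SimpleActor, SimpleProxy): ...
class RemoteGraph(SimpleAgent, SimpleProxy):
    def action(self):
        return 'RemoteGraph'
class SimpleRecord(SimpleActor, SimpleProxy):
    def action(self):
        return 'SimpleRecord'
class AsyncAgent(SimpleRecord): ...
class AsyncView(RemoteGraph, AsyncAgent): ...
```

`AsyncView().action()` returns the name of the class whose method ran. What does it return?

RemoteGraph

L[AsyncView] = AsyncView + merge(L[RemoteGraph], L[AsyncAgent], [RemoteGraph AsyncAgent])
  take RemoteGraph:  [RemoteGraph SimpleAgent SimpleActor SimpleProxy object] + [AsyncAgent SimpleRecord SimpleActor SimpleProxy object] + [RemoteGraph AsyncAgent]
  take SimpleAgent:  [SimpleAgent SimpleActor SimpleProxy object] + [AsyncAgent SimpleRecord SimpleActor SimpleProxy object] + [AsyncAgent]
  take AsyncAgent:  [SimpleActor SimpleProxy object] + [AsyncAgent SimpleRecord SimpleActor SimpleProxy object] + [AsyncAgent]
  take SimpleRecord:  [SimpleActor SimpleProxy object] + [SimpleRecord SimpleActor SimpleProxy object]
  take SimpleActor:  [SimpleActor SimpleProxy object] + [SimpleActor SimpleProxy object]
  take SimpleProxy:  [SimpleProxy object] + [SimpleProxy object]
  take object:  [object] + [object]
MRO: AsyncView RemoteGraph SimpleAgent AsyncAgent SimpleRecord SimpleActor SimpleProxy object
action is defined in: RemoteGraph, SimpleRecord. First along the MRO is RemoteGraph.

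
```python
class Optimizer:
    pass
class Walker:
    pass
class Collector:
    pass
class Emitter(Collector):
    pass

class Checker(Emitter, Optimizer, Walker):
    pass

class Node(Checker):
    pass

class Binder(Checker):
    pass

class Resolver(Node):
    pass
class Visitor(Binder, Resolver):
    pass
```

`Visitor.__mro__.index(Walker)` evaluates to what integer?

L[Visitor] = Visitor + merge(L[Binder], L[Resolver], [Binder Resolver])
  take Binder:  [Binder Checker Emitter Collector Optimizer Walker object] + [Resolver Node Checker Emitter Collector Optimizer Walker object] + [Binder Resolver]
  take Resolver:  [Checker Emitter Collector Optimizer Walker object] + [Resolver Node Checker Emitter Collector Optimizer Walker object] + [Resolver]
  take Node:  [Checker Emitter Collector Optimizer Walker object] + [Node Checker Emitter Collector Optimizer Walker object]
  take Checker:  [Checker Emitter Collector Optimizer Walker object] + [Checker Emitter Collector Optimizer Walker object]
  take Emitter:  [Emitter Collector Optimizer Walker object] + [Emitter Collector Optimizer Walker object]
  take Collector:  [Collector Optimizer Walker object] + [Collector Optimizer Walker object]
  take Optimizer:  [Optimizer Walker object] + [Optimizer Walker object]
  take Walker:  [Walker object] + [Walker object]
  take object:  [object] + [object]
MRO: Visitor Binder Resolver Node Checker Emitter Collector Optimizer Walker object
Walker sits at index 8.

8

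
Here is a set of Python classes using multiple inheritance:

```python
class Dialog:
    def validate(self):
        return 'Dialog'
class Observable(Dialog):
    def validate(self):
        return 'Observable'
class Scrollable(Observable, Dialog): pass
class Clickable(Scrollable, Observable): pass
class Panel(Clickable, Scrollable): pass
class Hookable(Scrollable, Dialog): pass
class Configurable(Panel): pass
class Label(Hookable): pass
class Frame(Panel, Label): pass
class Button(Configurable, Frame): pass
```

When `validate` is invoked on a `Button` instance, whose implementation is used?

Observable

L[Button] = Button + merge(L[Configurable], L[Frame], [Configurable Frame])
  take Configurable:  [Configurable Panel Clickable Scrollable Observable Dialog object] + [Frame Panel Clickable Label Hookable Scrollable Observable Dialog object] + [Configurable Frame]
  take Frame:  [Panel Clickable Scrollable Observable Dialog object] + [Frame Panel Clickable Label Hookable Scrollable Observable Dialog object] + [Frame]
  take Panel:  [Panel Clickable Scrollable Observable Dialog object] + [Panel Clickable Label Hookable Scrollable Observable Dialog object]
  take Clickable:  [Clickable Scrollable Observable Dialog object] + [Clickable Label Hookable Scrollable Observable Dialog object]
  take Label:  [Scrollable Observable Dialog object] + [Label Hookable Scrollable Observable Dialog object]
  take Hookable:  [Scrollable Observable Dialog object] + [Hookable Scrollable Observable Dialog object]
  take Scrollable:  [Scrollable Observable Dialog object] + [Scrollable Observable Dialog object]
  take Observable:  [Observable Dialog object] + [Observable Dialog object]
  take Dialog:  [Dialog object] + [Dialog object]
  take object:  [object] + [object]
MRO: Button Configurable Frame Panel Clickable Label Hookable Scrollable Observable Dialog object
validate is defined in: Dialog, Observable. First along the MRO is Observable.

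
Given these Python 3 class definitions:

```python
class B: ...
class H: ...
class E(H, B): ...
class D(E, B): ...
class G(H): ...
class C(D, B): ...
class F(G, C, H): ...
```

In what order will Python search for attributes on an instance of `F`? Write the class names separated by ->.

F -> G -> C -> D -> E -> H -> B -> object

L[F] = F + merge(L[G], L[C], L[H], [G C H])
  take G:  [G H object] + [C D E H B object] + [H object] + [G C H]
  take C:  [H object] + [C D E H B object] + [H object] + [C H]
  take D:  [H object] + [D E H B object] + [H object] + [H]
  take E:  [H object] + [E H B object] + [H object] + [H]
  take H:  [H object] + [H B object] + [H object] + [H]
  take B:  [object] + [B object] + [object]
  take object:  [object] + [object] + [object]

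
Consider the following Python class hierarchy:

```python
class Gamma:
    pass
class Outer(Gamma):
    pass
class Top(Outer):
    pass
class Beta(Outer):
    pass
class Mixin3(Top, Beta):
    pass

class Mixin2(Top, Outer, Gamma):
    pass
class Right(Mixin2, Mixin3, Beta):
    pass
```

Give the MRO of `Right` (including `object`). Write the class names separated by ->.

L[Right] = Right + merge(L[Mixin2], L[Mixin3], L[Beta], [Mixin2 Mixin3 Beta])
  take Mixin2:  [Mixin2 Top Outer Gamma object] + [Mixin3 Top Beta Outer Gamma object] + [Beta Outer Gamma object] + [Mixin2 Mixin3 Beta]
  take Mixin3:  [Top Outer Gamma object] + [Mixin3 Top Beta Outer Gamma object] + [Beta Outer Gamma object] + [Mixin3 Beta]
  take Top:  [Top Outer Gamma object] + [Top Beta Outer Gamma object] + [Beta Outer Gamma object] + [Beta]
  take Beta:  [Outer Gamma object] + [Beta Outer Gamma object] + [Beta Outer Gamma object] + [Beta]
  take Outer:  [Outer Gamma object] + [Outer Gamma object] + [Outer Gamma object]
  take Gamma:  [Gamma object] + [Gamma object] + [Gamma object]
  take object:  [object] + [object] + [object]

Right -> Mixin2 -> Mixin3 -> Top -> Beta -> Outer -> Gamma -> object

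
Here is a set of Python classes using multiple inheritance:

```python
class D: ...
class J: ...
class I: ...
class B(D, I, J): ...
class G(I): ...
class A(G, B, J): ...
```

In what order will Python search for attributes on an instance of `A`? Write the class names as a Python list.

L[A] = A + merge(L[G], L[B], L[J], [G B J])
  take G:  [G I object] + [B D I J object] + [J object] + [G B J]
  take B:  [I object] + [B D I J object] + [J object] + [B J]
  take D:  [I object] + [D I J object] + [J object] + [J]
  take I:  [I object] + [I J object] + [J object] + [J]
  take J:  [object] + [J object] + [J object] + [J]
  take object:  [object] + [object] + [object]

[A, G, B, D, I, J, object]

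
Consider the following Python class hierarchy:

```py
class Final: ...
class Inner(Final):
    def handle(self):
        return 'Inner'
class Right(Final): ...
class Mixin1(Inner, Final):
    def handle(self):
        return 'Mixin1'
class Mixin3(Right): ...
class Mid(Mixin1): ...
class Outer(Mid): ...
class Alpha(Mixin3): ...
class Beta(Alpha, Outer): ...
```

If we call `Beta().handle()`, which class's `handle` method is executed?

Mixin1

L[Beta] = Beta + merge(L[Alpha], L[Outer], [Alpha Outer])
  take Alpha:  [Alpha Mixin3 Right Final object] + [Outer Mid Mixin1 Inner Final object] + [Alpha Outer]
  take Mixin3:  [Mixin3 Right Final object] + [Outer Mid Mixin1 Inner Final object] + [Outer]
  take Right:  [Right Final object] + [Outer Mid Mixin1 Inner Final object] + [Outer]
  take Outer:  [Final object] + [Outer Mid Mixin1 Inner Final object] + [Outer]
  take Mid:  [Final object] + [Mid Mixin1 Inner Final object]
  take Mixin1:  [Final object] + [Mixin1 Inner Final object]
  take Inner:  [Final object] + [Inner Final object]
  take Final:  [Final object] + [Final object]
  take object:  [object] + [object]
MRO: Beta Alpha Mixin3 Right Outer Mid Mixin1 Inner Final object
handle is defined in: Inner, Mixin1. First along the MRO is Mixin1.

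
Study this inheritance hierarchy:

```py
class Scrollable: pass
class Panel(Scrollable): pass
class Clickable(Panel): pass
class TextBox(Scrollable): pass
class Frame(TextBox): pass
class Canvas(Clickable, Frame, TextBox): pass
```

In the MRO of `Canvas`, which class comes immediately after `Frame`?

L[Canvas] = Canvas + merge(L[Clickable], L[Frame], L[TextBox], [Clickable Frame TextBox])
  take Clickable:  [Clickable Panel Scrollable object] + [Frame TextBox Scrollable object] + [TextBox Scrollable object] + [Clickable Frame TextBox]
  take Panel:  [Panel Scrollable object] + [Frame TextBox Scrollable object] + [TextBox Scrollable object] + [Frame TextBox]
  take Frame:  [Scrollable object] + [Frame TextBox Scrollable object] + [TextBox Scrollable object] + [Frame TextBox]
  take TextBox:  [Scrollable object] + [TextBox Scrollable object] + [TextBox Scrollable object] + [TextBox]
  take Scrollable:  [Scrollable object] + [Scrollable object] + [Scrollable object]
  take object:  [object] + [object] + [object]
MRO: Canvas Clickable Panel Frame TextBox Scrollable object
Frame is at position 3; next is TextBox.

TextBox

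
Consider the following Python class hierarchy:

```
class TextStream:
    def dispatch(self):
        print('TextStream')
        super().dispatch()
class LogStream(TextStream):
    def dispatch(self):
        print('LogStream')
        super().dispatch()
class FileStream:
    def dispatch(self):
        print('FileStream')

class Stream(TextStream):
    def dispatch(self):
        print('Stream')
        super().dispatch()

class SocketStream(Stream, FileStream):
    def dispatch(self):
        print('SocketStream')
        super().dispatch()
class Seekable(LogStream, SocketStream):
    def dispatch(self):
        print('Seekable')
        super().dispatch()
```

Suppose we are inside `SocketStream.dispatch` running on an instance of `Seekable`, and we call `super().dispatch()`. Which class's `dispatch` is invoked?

Stream

L[Seekable] = Seekable + merge(L[LogStream], L[SocketStream], [LogStream SocketStream])
  take LogStream:  [LogStream TextStream object] + [SocketStream Stream TextStream FileStream object] + [LogStream SocketStream]
  take SocketStream:  [TextStream object] + [SocketStream Stream TextStream FileStream object] + [SocketStream]
  take Stream:  [TextStream object] + [Stream TextStream FileStream object]
  take TextStream:  [TextStream object] + [TextStream FileStream object]
  take FileStream:  [object] + [FileStream object]
  take object:  [object] + [object]
MRO: Seekable LogStream SocketStream Stream TextStream FileStream object
super() in SocketStream.dispatch on a Seekable instance goes to the class after SocketStream in Seekable's MRO: Stream.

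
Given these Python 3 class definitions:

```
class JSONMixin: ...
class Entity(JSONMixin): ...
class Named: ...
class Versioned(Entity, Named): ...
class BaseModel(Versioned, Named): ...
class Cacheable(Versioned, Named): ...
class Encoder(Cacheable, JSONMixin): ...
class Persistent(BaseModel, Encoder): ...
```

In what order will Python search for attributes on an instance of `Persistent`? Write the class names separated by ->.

Persistent -> BaseModel -> Encoder -> Cacheable -> Versioned -> Entity -> JSONMixin -> Named -> object

L[Persistent] = Persistent + merge(L[BaseModel], L[Encoder], [BaseModel Encoder])
  take BaseModel:  [BaseModel Versioned Entity JSONMixin Named object] + [Encoder Cacheable Versioned Entity JSONMixin Named object] + [BaseModel Encoder]
  take Encoder:  [Versioned Entity JSONMixin Named object] + [Encoder Cacheable Versioned Entity JSONMixin Named object] + [Encoder]
  take Cacheable:  [Versioned Entity JSONMixin Named object] + [Cacheable Versioned Entity JSONMixin Named object]
  take Versioned:  [Versioned Entity JSONMixin Named object] + [Versioned Entity JSONMixin Named object]
  take Entity:  [Entity JSONMixin Named object] + [Entity JSONMixin Named object]
  take JSONMixin:  [JSONMixin Named object] + [JSONMixin Named object]
  take Named:  [Named object] + [Named object]
  take object:  [object] + [object]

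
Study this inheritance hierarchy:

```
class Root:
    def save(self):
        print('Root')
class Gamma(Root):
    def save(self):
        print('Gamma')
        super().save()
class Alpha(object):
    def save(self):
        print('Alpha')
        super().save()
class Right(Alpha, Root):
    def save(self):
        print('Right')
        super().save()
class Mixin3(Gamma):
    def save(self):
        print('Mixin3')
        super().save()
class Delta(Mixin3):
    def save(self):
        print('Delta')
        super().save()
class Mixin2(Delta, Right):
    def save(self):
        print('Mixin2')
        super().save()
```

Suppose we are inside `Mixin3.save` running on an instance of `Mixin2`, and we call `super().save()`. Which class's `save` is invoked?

L[Mixin2] = Mixin2 + merge(L[Delta], L[Right], [Delta Right])
  take Delta:  [Delta Mixin3 Gamma Root object] + [Right Alpha Root object] + [Delta Right]
  take Mixin3:  [Mixin3 Gamma Root object] + [Right Alpha Root object] + [Right]
  take Gamma:  [Gamma Root object] + [Right Alpha Root object] + [Right]
  take Right:  [Root object] + [Right Alpha Root object] + [Right]
  take Alpha:  [Root object] + [Alpha Root object]
  take Root:  [Root object] + [Root object]
  take object:  [object] + [object]
MRO: Mixin2 Delta Mixin3 Gamma Right Alpha Root object
super() in Mixin3.save on a Mixin2 instance goes to the class after Mixin3 in Mixin2's MRO: Gamma.

Gamma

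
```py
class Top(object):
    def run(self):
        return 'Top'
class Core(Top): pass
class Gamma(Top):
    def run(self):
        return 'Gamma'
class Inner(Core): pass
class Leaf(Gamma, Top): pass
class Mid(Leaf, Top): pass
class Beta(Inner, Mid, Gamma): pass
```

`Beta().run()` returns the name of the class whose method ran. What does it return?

L[Beta] = Beta + merge(L[Inner], L[Mid], L[Gamma], [Inner Mid Gamma])
  take Inner:  [Inner Core Top object] + [Mid Leaf Gamma Top object] + [Gamma Top object] + [Inner Mid Gamma]
  take Core:  [Core Top object] + [Mid Leaf Gamma Top object] + [Gamma Top object] + [Mid Gamma]
  take Mid:  [Top object] + [Mid Leaf Gamma Top object] + [Gamma Top object] + [Mid Gamma]
  take Leaf:  [Top object] + [Leaf Gamma Top object] + [Gamma Top object] + [Gamma]
  take Gamma:  [Top object] + [Gamma Top object] + [Gamma Top object] + [Gamma]
  take Top:  [Top object] + [Top object] + [Top object]
  take object:  [object] + [object] + [object]
MRO: Beta Inner Core Mid Leaf Gamma Top object
run is defined in: Gamma, Top. First along the MRO is Gamma.

Gamma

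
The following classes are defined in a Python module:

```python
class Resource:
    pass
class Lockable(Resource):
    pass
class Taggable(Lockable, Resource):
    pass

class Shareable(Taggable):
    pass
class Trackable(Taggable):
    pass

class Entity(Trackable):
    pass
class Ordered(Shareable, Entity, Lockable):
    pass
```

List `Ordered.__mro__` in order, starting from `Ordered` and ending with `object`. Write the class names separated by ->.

Ordered -> Shareable -> Entity -> Trackable -> Taggable -> Lockable -> Resource -> object

L[Ordered] = Ordered + merge(L[Shareable], L[Entity], L[Lockable], [Shareable Entity Lockable])
  take Shareable:  [Shareable Taggable Lockable Resource object] + [Entity Trackable Taggable Lockable Resource object] + [Lockable Resource object] + [Shareable Entity Lockable]
  take Entity:  [Taggable Lockable Resource object] + [Entity Trackable Taggable Lockable Resource object] + [Lockable Resource object] + [Entity Lockable]
  take Trackable:  [Taggable Lockable Resource object] + [Trackable Taggable Lockable Resource object] + [Lockable Resource object] + [Lockable]
  take Taggable:  [Taggable Lockable Resource object] + [Taggable Lockable Resource object] + [Lockable Resource object] + [Lockable]
  take Lockable:  [Lockable Resource object] + [Lockable Resource object] + [Lockable Resource object] + [Lockable]
  take Resource:  [Resource object] + [Resource object] + [Resource object]
  take object:  [object] + [object] + [object]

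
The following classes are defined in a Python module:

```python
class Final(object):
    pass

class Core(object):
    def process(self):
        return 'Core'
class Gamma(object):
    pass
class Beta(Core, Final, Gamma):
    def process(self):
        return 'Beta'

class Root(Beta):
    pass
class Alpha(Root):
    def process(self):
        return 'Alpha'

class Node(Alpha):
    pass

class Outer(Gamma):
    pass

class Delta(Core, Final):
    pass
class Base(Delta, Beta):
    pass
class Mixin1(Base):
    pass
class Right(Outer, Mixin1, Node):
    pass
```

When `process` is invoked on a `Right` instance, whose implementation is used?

Alpha

L[Right] = Right + merge(L[Outer], L[Mixin1], L[Node], [Outer Mixin1 Node])
  take Outer:  [Outer Gamma object] + [Mixin1 Base Delta Beta Core Final Gamma object] + [Node Alpha Root Beta Core Final Gamma object] + [Outer Mixin1 Node]
  take Mixin1:  [Gamma object] + [Mixin1 Base Delta Beta Core Final Gamma object] + [Node Alpha Root Beta Core Final Gamma object] + [Mixin1 Node]
  take Base:  [Gamma object] + [Base Delta Beta Core Final Gamma object] + [Node Alpha Root Beta Core Final Gamma object] + [Node]
  take Delta:  [Gamma object] + [Delta Beta Core Final Gamma object] + [Node Alpha Root Beta Core Final Gamma object] + [Node]
  take Node:  [Gamma object] + [Beta Core Final Gamma object] + [Node Alpha Root Beta Core Final Gamma object] + [Node]
  take Alpha:  [Gamma object] + [Beta Core Final Gamma object] + [Alpha Root Beta Core Final Gamma object]
  take Root:  [Gamma object] + [Beta Core Final Gamma object] + [Root Beta Core Final Gamma object]
  take Beta:  [Gamma object] + [Beta Core Final Gamma object] + [Beta Core Final Gamma object]
  take Core:  [Gamma object] + [Core Final Gamma object] + [Core Final Gamma object]
  take Final:  [Gamma object] + [Final Gamma object] + [Final Gamma object]
  take Gamma:  [Gamma object] + [Gamma object] + [Gamma object]
  take object:  [object] + [object] + [object]
MRO: Right Outer Mixin1 Base Delta Node Alpha Root Beta Core Final Gamma object
process is defined in: Alpha, Beta, Core. First along the MRO is Alpha.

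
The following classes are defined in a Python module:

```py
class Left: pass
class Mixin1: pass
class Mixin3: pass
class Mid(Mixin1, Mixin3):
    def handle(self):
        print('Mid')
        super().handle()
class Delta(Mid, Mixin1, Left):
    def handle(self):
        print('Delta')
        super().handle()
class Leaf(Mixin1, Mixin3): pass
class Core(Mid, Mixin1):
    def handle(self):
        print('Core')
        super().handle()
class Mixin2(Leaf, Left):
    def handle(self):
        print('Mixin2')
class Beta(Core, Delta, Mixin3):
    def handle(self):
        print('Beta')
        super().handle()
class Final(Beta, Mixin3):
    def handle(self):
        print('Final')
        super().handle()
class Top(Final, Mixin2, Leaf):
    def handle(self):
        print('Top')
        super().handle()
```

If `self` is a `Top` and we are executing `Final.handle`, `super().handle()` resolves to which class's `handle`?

Beta

L[Top] = Top + merge(L[Final], L[Mixin2], L[Leaf], [Final Mixin2 Leaf])
  take Final:  [Final Beta Core Delta Mid Mixin1 Mixin3 Left object] + [Mixin2 Leaf Mixin1 Mixin3 Left object] + [Leaf Mixin1 Mixin3 object] + [Final Mixin2 Leaf]
  take Beta:  [Beta Core Delta Mid Mixin1 Mixin3 Left object] + [Mixin2 Leaf Mixin1 Mixin3 Left object] + [Leaf Mixin1 Mixin3 object] + [Mixin2 Leaf]
  take Core:  [Core Delta Mid Mixin1 Mixin3 Left object] + [Mixin2 Leaf Mixin1 Mixin3 Left object] + [Leaf Mixin1 Mixin3 object] + [Mixin2 Leaf]
  take Delta:  [Delta Mid Mixin1 Mixin3 Left object] + [Mixin2 Leaf Mixin1 Mixin3 Left object] + [Leaf Mixin1 Mixin3 object] + [Mixin2 Leaf]
  take Mid:  [Mid Mixin1 Mixin3 Left object] + [Mixin2 Leaf Mixin1 Mixin3 Left object] + [Leaf Mixin1 Mixin3 object] + [Mixin2 Leaf]
  take Mixin2:  [Mixin1 Mixin3 Left object] + [Mixin2 Leaf Mixin1 Mixin3 Left object] + [Leaf Mixin1 Mixin3 object] + [Mixin2 Leaf]
  take Leaf:  [Mixin1 Mixin3 Left object] + [Leaf Mixin1 Mixin3 Left object] + [Leaf Mixin1 Mixin3 object] + [Leaf]
  take Mixin1:  [Mixin1 Mixin3 Left object] + [Mixin1 Mixin3 Left object] + [Mixin1 Mixin3 object]
  take Mixin3:  [Mixin3 Left object] + [Mixin3 Left object] + [Mixin3 object]
  take Left:  [Left object] + [Left object] + [object]
  take object:  [object] + [object] + [object]
MRO: Top Final Beta Core Delta Mid Mixin2 Leaf Mixin1 Mixin3 Left object
super() in Final.handle on a Top instance goes to the class after Final in Top's MRO: Beta.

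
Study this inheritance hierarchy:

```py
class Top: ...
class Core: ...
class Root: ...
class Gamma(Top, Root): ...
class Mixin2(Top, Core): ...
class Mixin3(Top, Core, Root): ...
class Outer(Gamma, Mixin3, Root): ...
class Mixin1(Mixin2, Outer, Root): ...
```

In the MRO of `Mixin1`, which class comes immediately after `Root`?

L[Mixin1] = Mixin1 + merge(L[Mixin2], L[Outer], L[Root], [Mixin2 Outer Root])
  take Mixin2:  [Mixin2 Top Core object] + [Outer Gamma Mixin3 Top Core Root object] + [Root object] + [Mixin2 Outer Root]
  take Outer:  [Top Core object] + [Outer Gamma Mixin3 Top Core Root object] + [Root object] + [Outer Root]
  take Gamma:  [Top Core object] + [Gamma Mixin3 Top Core Root object] + [Root object] + [Root]
  take Mixin3:  [Top Core object] + [Mixin3 Top Core Root object] + [Root object] + [Root]
  take Top:  [Top Core object] + [Top Core Root object] + [Root object] + [Root]
  take Core:  [Core object] + [Core Root object] + [Root object] + [Root]
  take Root:  [object] + [Root object] + [Root object] + [Root]
  take object:  [object] + [object] + [object]
MRO: Mixin1 Mixin2 Outer Gamma Mixin3 Top Core Root object
Root is at position 7; next is object.

object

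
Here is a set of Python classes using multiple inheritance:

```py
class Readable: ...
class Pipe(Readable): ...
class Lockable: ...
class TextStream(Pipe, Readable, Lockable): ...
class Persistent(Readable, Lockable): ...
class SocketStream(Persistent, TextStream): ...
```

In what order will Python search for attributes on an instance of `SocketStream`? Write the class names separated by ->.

L[SocketStream] = SocketStream + merge(L[Persistent], L[TextStream], [Persistent TextStream])
  take Persistent:  [Persistent Readable Lockable object] + [TextStream Pipe Readable Lockable object] + [Persistent TextStream]
  take TextStream:  [Readable Lockable object] + [TextStream Pipe Readable Lockable object] + [TextStream]
  take Pipe:  [Readable Lockable object] + [Pipe Readable Lockable object]
  take Readable:  [Readable Lockable object] + [Readable Lockable object]
  take Lockable:  [Lockable object] + [Lockable object]
  take object:  [object] + [object]

SocketStream -> Persistent -> TextStream -> Pipe -> Readable -> Lockable -> object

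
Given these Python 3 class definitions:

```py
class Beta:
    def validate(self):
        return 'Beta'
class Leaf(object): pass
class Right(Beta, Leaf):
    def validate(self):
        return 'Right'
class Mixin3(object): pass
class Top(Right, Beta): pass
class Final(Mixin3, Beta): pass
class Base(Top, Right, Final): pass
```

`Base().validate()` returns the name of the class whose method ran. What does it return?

L[Base] = Base + merge(L[Top], L[Right], L[Final], [Top Right Final])
  take Top:  [Top Right Beta Leaf object] + [Right Beta Leaf object] + [Final Mixin3 Beta object] + [Top Right Final]
  take Right:  [Right Beta Leaf object] + [Right Beta Leaf object] + [Final Mixin3 Beta object] + [Right Final]
  take Final:  [Beta Leaf object] + [Beta Leaf object] + [Final Mixin3 Beta object] + [Final]
  take Mixin3:  [Beta Leaf object] + [Beta Leaf object] + [Mixin3 Beta object]
  take Beta:  [Beta Leaf object] + [Beta Leaf object] + [Beta object]
  take Leaf:  [Leaf object] + [Leaf object] + [object]
  take object:  [object] + [object] + [object]
MRO: Base Top Right Final Mixin3 Beta Leaf object
validate is defined in: Beta, Right. First along the MRO is Right.

Right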